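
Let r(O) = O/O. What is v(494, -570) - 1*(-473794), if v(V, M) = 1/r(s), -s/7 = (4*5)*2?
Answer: 473795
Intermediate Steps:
s = -280 (s = -7*4*5*2 = -140*2 = -7*40 = -280)
r(O) = 1
v(V, M) = 1 (v(V, M) = 1/1 = 1)
v(494, -570) - 1*(-473794) = 1 - 1*(-473794) = 1 + 473794 = 473795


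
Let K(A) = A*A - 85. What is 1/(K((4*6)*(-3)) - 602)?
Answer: 1/4497 ≈ 0.00022237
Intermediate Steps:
K(A) = -85 + A**2 (K(A) = A**2 - 85 = -85 + A**2)
1/(K((4*6)*(-3)) - 602) = 1/((-85 + ((4*6)*(-3))**2) - 602) = 1/((-85 + (24*(-3))**2) - 602) = 1/((-85 + (-72)**2) - 602) = 1/((-85 + 5184) - 602) = 1/(5099 - 602) = 1/4497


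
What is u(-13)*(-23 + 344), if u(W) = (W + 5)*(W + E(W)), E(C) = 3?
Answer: 25680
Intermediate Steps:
u(W) = (3 + W)*(5 + W) (u(W) = (W + 5)*(W + 3) = (5 + W)*(3 + W) = (3 + W)*(5 + W))
u(-13)*(-23 + 344) = (15 + (-13)² + 8*(-13))*(-23 + 344) = (15 + 169 - 104)*321 = 80*321 = 25680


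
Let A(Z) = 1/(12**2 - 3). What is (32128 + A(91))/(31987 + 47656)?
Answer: 4530049/11229663 ≈ 0.40340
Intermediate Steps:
A(Z) = 1/141 (A(Z) = 1/(144 - 3) = 1/141)
(32128 + A(91))/(31987 + 47656) = (32128 + 1/141)/(31987 + 47656) = (4530049/141)/79643 = (4530049/141)*(1/79643) = 4530049/11229663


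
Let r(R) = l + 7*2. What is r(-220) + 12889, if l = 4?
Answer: 12907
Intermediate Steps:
r(R) = 18 (r(R) = 4 + 7*2 = 4 + 14 = 18)
r(-220) + 12889 = 18 + 12889 = 12907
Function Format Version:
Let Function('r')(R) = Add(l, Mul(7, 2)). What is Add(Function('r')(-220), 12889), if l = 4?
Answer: 12907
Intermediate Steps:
Function('r')(R) = 18 (Function('r')(R) = Add(4, Mul(7, 2)) = Add(4, 14) = 18)
Add(Function('r')(-220), 12889) = Add(18, 12889) = 12907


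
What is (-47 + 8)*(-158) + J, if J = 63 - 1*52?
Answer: 6173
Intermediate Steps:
J = 11 (J = 63 - 52 = 11)
(-47 + 8)*(-158) + J = (-47 + 8)*(-158) + 11 = -39*(-158) + 11 = 6162 + 11 = 6173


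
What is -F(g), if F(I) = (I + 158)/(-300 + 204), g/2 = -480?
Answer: -401/48 ≈ -8.3542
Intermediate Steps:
g = -960 (g = 2*(-480) = -960)
F(I) = -79/48 - I/96 (F(I) = (158 + I)/(-96) = (158 + I)*(-1/96) = -79/48 - I/96)
-F(g) = -(-79/48 - 1/96*(-960)) = -(-79/48 + 10) = -1*401/48 = -401/48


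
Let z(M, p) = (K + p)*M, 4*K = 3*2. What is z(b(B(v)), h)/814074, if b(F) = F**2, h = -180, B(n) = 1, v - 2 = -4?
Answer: -119/542716 ≈ -0.00021927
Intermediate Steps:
v = -2 (v = 2 - 4 = -2)
K = 3/2 (K = (3*2)/4 = (1/4)*6 = 3/2 ≈ 1.5000)
z(M, p) = M*(3/2 + p) (z(M, p) = (3/2 + p)*M = M*(3/2 + p))
z(b(B(v)), h)/814074 = ((1/2)*1**2*(3 + 2*(-180)))/814074 = ((1/2)*1*(3 - 360))*(1/814074) = ((1/2)*1*(-357))*(1/814074) = -357/2*1/814074 = -119/542716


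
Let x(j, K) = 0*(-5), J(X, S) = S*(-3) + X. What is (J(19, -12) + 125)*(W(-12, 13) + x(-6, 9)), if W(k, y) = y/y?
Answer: 180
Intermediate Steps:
W(k, y) = 1
J(X, S) = X - 3*S (J(X, S) = -3*S + X = X - 3*S)
x(j, K) = 0
(J(19, -12) + 125)*(W(-12, 13) + x(-6, 9)) = ((19 - 3*(-12)) + 125)*(1 + 0) = ((19 + 36) + 125)*1 = (55 + 125)*1 = 180*1 = 180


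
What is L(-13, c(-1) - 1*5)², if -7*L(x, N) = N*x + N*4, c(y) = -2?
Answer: 81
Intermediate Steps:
L(x, N) = -4*N/7 - N*x/7 (L(x, N) = -(N*x + N*4)/7 = -(N*x + 4*N)/7 = -(4*N + N*x)/7 = -4*N/7 - N*x/7)
L(-13, c(-1) - 1*5)² = (-(-2 - 1*5)*(4 - 13)/7)² = (-⅐*(-2 - 5)*(-9))² = (-⅐*(-7)*(-9))² = (-9)² = 81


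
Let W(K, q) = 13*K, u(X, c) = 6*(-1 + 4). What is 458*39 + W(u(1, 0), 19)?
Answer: 18096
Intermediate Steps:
u(X, c) = 18 (u(X, c) = 6*3 = 18)
458*39 + W(u(1, 0), 19) = 458*39 + 13*18 = 17862 + 234 = 18096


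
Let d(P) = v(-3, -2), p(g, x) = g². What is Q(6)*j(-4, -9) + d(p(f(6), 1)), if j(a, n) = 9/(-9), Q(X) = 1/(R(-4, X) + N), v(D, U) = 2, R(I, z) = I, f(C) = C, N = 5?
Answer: 1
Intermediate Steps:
Q(X) = 1 (Q(X) = 1/(-4 + 5) = 1/1 = 1)
j(a, n) = -1 (j(a, n) = 9*(-⅑) = -1)
d(P) = 2
Q(6)*j(-4, -9) + d(p(f(6), 1)) = 1*(-1) + 2 = -1 + 2 = 1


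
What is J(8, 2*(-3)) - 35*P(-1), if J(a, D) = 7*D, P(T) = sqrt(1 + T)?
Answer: -42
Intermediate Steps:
J(8, 2*(-3)) - 35*P(-1) = 7*(2*(-3)) - 35*sqrt(1 - 1) = 7*(-6) - 35*sqrt(0) = -42 - 35*0 = -42 + 0 = -42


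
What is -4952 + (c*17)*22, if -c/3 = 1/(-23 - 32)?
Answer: -24658/5 ≈ -4931.6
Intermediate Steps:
c = 3/55 (c = -3/(-23 - 32) = -3/(-55) = -3*(-1/55) = 3/55 ≈ 0.054545)
-4952 + (c*17)*22 = -4952 + ((3/55)*17)*22 = -4952 + (51/55)*22 = -4952 + 102/5 = -24658/5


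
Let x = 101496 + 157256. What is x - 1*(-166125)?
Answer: 424877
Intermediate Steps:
x = 258752
x - 1*(-166125) = 258752 - 1*(-166125) = 258752 + 166125 = 424877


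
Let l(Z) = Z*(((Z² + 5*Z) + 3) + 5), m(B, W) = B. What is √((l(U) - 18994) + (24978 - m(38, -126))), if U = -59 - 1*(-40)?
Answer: 2*√185 ≈ 27.203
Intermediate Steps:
U = -19 (U = -59 + 40 = -19)
l(Z) = Z*(8 + Z² + 5*Z) (l(Z) = Z*((3 + Z² + 5*Z) + 5) = Z*(8 + Z² + 5*Z))
√((l(U) - 18994) + (24978 - m(38, -126))) = √((-19*(8 + (-19)² + 5*(-19)) - 18994) + (24978 - 1*38)) = √((-19*(8 + 361 - 95) - 18994) + (24978 - 38)) = √((-19*274 - 18994) + 24940) = √((-5206 - 18994) + 24940) = √(-24200 + 24940) = √740 = 2*√185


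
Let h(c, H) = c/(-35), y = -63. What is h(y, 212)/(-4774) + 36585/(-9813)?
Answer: -291124089/78078770 ≈ -3.7286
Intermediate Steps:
h(c, H) = -c/35 (h(c, H) = c*(-1/35) = -c/35)
h(y, 212)/(-4774) + 36585/(-9813) = -1/35*(-63)/(-4774) + 36585/(-9813) = (9/5)*(-1/4774) + 36585*(-1/9813) = -9/23870 - 12195/3271 = -291124089/78078770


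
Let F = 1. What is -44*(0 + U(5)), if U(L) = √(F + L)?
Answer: -44*√6 ≈ -107.78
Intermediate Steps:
U(L) = √(1 + L)
-44*(0 + U(5)) = -44*(0 + √(1 + 5)) = -44*(0 + √6) = -44*√6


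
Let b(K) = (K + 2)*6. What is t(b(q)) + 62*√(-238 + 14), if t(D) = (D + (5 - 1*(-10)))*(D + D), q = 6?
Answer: 6048 + 248*I*√14 ≈ 6048.0 + 927.93*I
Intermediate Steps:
b(K) = 12 + 6*K (b(K) = (2 + K)*6 = 12 + 6*K)
t(D) = 2*D*(15 + D) (t(D) = (D + (5 + 10))*(2*D) = (D + 15)*(2*D) = (15 + D)*(2*D) = 2*D*(15 + D))
t(b(q)) + 62*√(-238 + 14) = 2*(12 + 6*6)*(15 + (12 + 6*6)) + 62*√(-238 + 14) = 2*(12 + 36)*(15 + (12 + 36)) + 62*√(-224) = 2*48*(15 + 48) + 62*(4*I*√14) = 2*48*63 + 248*I*√14 = 6048 + 248*I*√14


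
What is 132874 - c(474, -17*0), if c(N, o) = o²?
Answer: 132874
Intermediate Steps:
132874 - c(474, -17*0) = 132874 - (-17*0)² = 132874 - 1*0² = 132874 - 1*0 = 132874 + 0 = 132874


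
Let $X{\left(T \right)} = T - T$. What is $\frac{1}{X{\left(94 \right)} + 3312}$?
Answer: $\frac{1}{3312} \approx 0.00030193$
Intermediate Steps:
$X{\left(T \right)} = 0$
$\frac{1}{X{\left(94 \right)} + 3312} = \frac{1}{0 + 3312} = \frac{1}{3312}$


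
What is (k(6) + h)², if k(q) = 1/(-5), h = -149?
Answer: 556516/25 ≈ 22261.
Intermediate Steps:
k(q) = -⅕
(k(6) + h)² = (-⅕ - 149)² = (-746/5)² = 556516/25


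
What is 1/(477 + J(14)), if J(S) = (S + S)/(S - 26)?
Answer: 3/1424 ≈ 0.0021067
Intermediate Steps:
J(S) = 2*S/(-26 + S) (J(S) = (2*S)/(-26 + S) = 2*S/(-26 + S))
1/(477 + J(14)) = 1/(477 + 2*14/(-26 + 14)) = 1/(477 + 2*14/(-12)) = 1/(477 + 2*14*(-1/12)) = 1/(477 - 7/3) = 1/(1424/3) = 3/1424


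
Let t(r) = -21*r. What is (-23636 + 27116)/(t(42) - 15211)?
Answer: -3480/16093 ≈ -0.21624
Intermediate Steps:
(-23636 + 27116)/(t(42) - 15211) = (-23636 + 27116)/(-21*42 - 15211) = 3480/(-882 - 15211) = 3480/(-16093) = 3480*(-1/16093) = -3480/16093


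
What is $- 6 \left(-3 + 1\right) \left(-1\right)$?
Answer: $-12$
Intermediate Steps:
$- 6 \left(-3 + 1\right) \left(-1\right) = \left(-6\right) \left(-2\right) \left(-1\right) = 12 \left(-1\right) = -12$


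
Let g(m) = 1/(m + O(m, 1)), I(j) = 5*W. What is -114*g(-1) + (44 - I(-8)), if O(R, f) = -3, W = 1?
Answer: 135/2 ≈ 67.500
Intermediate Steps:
I(j) = 5 (I(j) = 5*1 = 5)
g(m) = 1/(-3 + m) (g(m) = 1/(m - 3) = 1/(-3 + m))
-114*g(-1) + (44 - I(-8)) = -114/(-3 - 1) + (44 - 1*5) = -114/(-4) + (44 - 5) = -114*(-1/4) + 39 = 57/2 + 39 = 135/2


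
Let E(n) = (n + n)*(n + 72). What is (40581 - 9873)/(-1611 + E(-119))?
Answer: 30708/9575 ≈ 3.2071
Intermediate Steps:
E(n) = 2*n*(72 + n) (E(n) = (2*n)*(72 + n) = 2*n*(72 + n))
(40581 - 9873)/(-1611 + E(-119)) = (40581 - 9873)/(-1611 + 2*(-119)*(72 - 119)) = 30708/(-1611 + 2*(-119)*(-47)) = 30708/(-1611 + 11186) = 30708/9575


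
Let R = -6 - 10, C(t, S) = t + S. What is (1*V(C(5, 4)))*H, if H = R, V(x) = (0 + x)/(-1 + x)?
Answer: -18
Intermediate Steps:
C(t, S) = S + t
V(x) = x/(-1 + x)
R = -16
H = -16
(1*V(C(5, 4)))*H = (1*((4 + 5)/(-1 + (4 + 5))))*(-16) = (1*(9/(-1 + 9)))*(-16) = (1*(9/8))*(-16) = (9/8)*(-16) = -18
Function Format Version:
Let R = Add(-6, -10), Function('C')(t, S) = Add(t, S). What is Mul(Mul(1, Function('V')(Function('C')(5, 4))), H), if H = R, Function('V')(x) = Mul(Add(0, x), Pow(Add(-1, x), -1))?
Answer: -18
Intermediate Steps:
Function('C')(t, S) = Add(S, t)
Function('V')(x) = Mul(x, Pow(Add(-1, x), -1))
R = -16
H = -16
Mul(Mul(1, Function('V')(Function('C')(5, 4))), H) = Mul(Mul(1, Mul(Add(4, 5), Pow(Add(-1, Add(4, 5)), -1))), -16) = Mul(Mul(1, Mul(9, Pow(Add(-1, 9), -1))), -16) = Mul(Mul(1, Mul(9, Pow(8, -1))), -16) = Mul(Mul(1, Mul(9, Rational(1, 8))), -16) = Mul(Mul(1, Rational(9, 8)), -16) = Mul(Rational(9, 8), -16) = -18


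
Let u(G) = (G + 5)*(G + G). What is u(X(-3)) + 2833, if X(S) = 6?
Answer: 2965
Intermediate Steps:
u(G) = 2*G*(5 + G) (u(G) = (5 + G)*(2*G) = 2*G*(5 + G))
u(X(-3)) + 2833 = 2*6*(5 + 6) + 2833 = 2*6*11 + 2833 = 132 + 2833 = 2965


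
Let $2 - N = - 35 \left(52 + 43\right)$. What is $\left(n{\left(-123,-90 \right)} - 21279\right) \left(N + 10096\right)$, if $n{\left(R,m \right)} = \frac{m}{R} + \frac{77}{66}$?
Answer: $- \frac{70258223641}{246} \approx -2.856 \cdot 10^{8}$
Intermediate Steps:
$n{\left(R,m \right)} = \frac{7}{6} + \frac{m}{R}$ ($n{\left(R,m \right)} = \frac{m}{R} + 77 \cdot \frac{1}{66} = \frac{m}{R} + \frac{7}{6} = \frac{7}{6} + \frac{m}{R}$)
$N = 3327$ ($N = 2 - - 35 \left(52 + 43\right) = 2 - \left(-35\right) 95 = 2 - -3325 = 2 + 3325 = 3327$)
$\left(n{\left(-123,-90 \right)} - 21279\right) \left(N + 10096\right) = \left(\left(\frac{7}{6} - \frac{90}{-123}\right) - 21279\right) \left(3327 + 10096\right) = \left(\left(\frac{7}{6} - - \frac{30}{41}\right) - 21279\right) 13423 = \left(\left(\frac{7}{6} + \frac{30}{41}\right) - 21279\right) 13423 = \left(\frac{467}{246} - 21279\right) 13423 = \left(- \frac{5234167}{246}\right) 13423 = - \frac{70258223641}{246}$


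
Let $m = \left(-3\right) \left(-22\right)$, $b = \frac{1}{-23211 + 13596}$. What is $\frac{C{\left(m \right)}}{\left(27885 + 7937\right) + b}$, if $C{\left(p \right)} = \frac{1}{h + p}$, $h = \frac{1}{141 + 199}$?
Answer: $\frac{3269100}{7729320619289} \approx 4.2295 \cdot 10^{-7}$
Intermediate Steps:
$b = - \frac{1}{9615}$ ($b = \frac{1}{-9615} = - \frac{1}{9615} \approx -0.000104$)
$h = \frac{1}{340} \approx 0.0029412$
$m = 66$
$C{\left(p \right)} = \frac{1}{\frac{1}{340} + p}$
$\frac{C{\left(m \right)}}{\left(27885 + 7937\right) + b} = \frac{340 \frac{1}{1 + 340 \cdot 66}}{\left(27885 + 7937\right) - \frac{1}{9615}} = \frac{340 \frac{1}{1 + 22440}}{35822 - \frac{1}{9615}} = \frac{340 \cdot \frac{1}{22441}}{\frac{344428529}{9615}} = 340 \cdot \frac{1}{22441} \cdot \frac{9615}{344428529} = \frac{340}{22441} \cdot \frac{9615}{344428529} = \frac{3269100}{7729320619289}$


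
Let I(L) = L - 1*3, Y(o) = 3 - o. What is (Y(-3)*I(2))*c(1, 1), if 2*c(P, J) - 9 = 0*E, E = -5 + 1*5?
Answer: -27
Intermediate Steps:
E = 0 (E = -5 + 5 = 0)
I(L) = -3 + L (I(L) = L - 3 = -3 + L)
c(P, J) = 9/2 (c(P, J) = 9/2 + (0*0)/2 = 9/2 + (½)*0 = 9/2 + 0 = 9/2)
(Y(-3)*I(2))*c(1, 1) = ((3 - 1*(-3))*(-3 + 2))*(9/2) = ((3 + 3)*(-1))*(9/2) = (6*(-1))*(9/2) = -6*9/2 = -27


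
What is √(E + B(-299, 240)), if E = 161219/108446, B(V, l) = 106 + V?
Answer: 3*I*√250255520346/108446 ≈ 13.839*I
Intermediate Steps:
E = 161219/108446 (E = 161219*(1/108446) = 161219/108446 ≈ 1.4866)
√(E + B(-299, 240)) = √(161219/108446 + (106 - 299)) = √(161219/108446 - 193) = √(-20768859/108446) = 3*I*√250255520346/108446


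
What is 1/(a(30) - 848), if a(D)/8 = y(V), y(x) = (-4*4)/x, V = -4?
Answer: -1/816 ≈ -0.0012255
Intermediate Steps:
y(x) = -16/x
a(D) = 32 (a(D) = 8*(-16/(-4)) = 8*(-16*(-1/4)) = 8*4 = 32)
1/(a(30) - 848) = 1/(32 - 848) = 1/(-816) = -1/816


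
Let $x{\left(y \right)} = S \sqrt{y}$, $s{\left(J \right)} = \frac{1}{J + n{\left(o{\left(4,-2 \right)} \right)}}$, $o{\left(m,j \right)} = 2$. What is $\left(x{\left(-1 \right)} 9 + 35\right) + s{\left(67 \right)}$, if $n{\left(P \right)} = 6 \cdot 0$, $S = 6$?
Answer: $\frac{2346}{67} + 54 i \approx 35.015 + 54.0 i$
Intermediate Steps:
$n{\left(P \right)} = 0$
$s{\left(J \right)} = \frac{1}{J}$ ($s{\left(J \right)} = \frac{1}{J + 0} = \frac{1}{J}$)
$x{\left(y \right)} = 6 \sqrt{y}$
$\left(x{\left(-1 \right)} 9 + 35\right) + s{\left(67 \right)} = \left(6 \sqrt{-1} \cdot 9 + 35\right) + \frac{1}{67} = \left(6 i 9 + 35\right) + \frac{1}{67} = \left(54 i + 35\right) + \frac{1}{67} = \left(35 + 54 i\right) + \frac{1}{67} = \frac{2346}{67} + 54 i$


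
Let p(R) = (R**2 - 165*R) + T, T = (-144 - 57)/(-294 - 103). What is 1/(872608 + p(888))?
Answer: 397/601309105 ≈ 6.6023e-7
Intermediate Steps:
T = 201/397 (T = -201/(-397) = -201*(-1/397) = 201/397 ≈ 0.50630)
p(R) = 201/397 + R**2 - 165*R (p(R) = (R**2 - 165*R) + 201/397 = 201/397 + R**2 - 165*R)
1/(872608 + p(888)) = 1/(872608 + (201/397 + 888**2 - 165*888)) = 1/(872608 + (201/397 + 788544 - 146520)) = 1/(872608 + 254883729/397) = 1/(601309105/397) = 397/601309105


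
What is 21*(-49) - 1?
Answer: -1030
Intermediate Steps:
21*(-49) - 1 = -1029 - 1 = -1030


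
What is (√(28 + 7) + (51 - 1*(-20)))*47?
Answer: 3337 + 47*√35 ≈ 3615.1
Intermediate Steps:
(√(28 + 7) + (51 - 1*(-20)))*47 = (√35 + (51 + 20))*47 = (√35 + 71)*47 = (71 + √35)*47 = 3337 + 47*√35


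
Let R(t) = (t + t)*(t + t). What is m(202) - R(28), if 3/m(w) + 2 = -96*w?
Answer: -60819587/19394 ≈ -3136.0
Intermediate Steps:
m(w) = 3/(-2 - 96*w)
R(t) = 4*t**2 (R(t) = (2*t)*(2*t) = 4*t**2)
m(202) - R(28) = -3/(2 + 96*202) - 4*28**2 = -3/(2 + 19392) - 4*784 = -3/19394 - 1*3136 = -3*1/19394 - 3136 = -3/19394 - 3136 = -60819587/19394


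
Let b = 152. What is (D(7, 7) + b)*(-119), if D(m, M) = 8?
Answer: -19040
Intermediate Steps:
(D(7, 7) + b)*(-119) = (8 + 152)*(-119) = 160*(-119) = -19040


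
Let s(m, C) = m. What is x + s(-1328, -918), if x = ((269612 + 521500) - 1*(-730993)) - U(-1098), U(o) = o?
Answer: 1521875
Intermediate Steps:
x = 1523203 (x = ((269612 + 521500) - 1*(-730993)) - 1*(-1098) = (791112 + 730993) + 1098 = 1522105 + 1098 = 1523203)
x + s(-1328, -918) = 1523203 - 1328 = 1521875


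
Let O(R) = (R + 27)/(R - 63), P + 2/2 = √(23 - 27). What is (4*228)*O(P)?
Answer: -75696/205 - 8208*I/205 ≈ -369.25 - 40.039*I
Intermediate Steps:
P = -1 + 2*I (P = -1 + √(23 - 27) = -1 + √(-4) = -1 + 2*I ≈ -1.0 + 2.0*I)
O(R) = (27 + R)/(-63 + R)
(4*228)*O(P) = (4*228)*((27 + (-1 + 2*I))/(-63 + (-1 + 2*I))) = 912*((26 + 2*I)/(-64 + 2*I)) = 912*(((-64 - 2*I)/4100)*(26 + 2*I)) = 912*((-64 - 2*I)*(26 + 2*I)/4100) = 228*(-64 - 2*I)*(26 + 2*I)/1025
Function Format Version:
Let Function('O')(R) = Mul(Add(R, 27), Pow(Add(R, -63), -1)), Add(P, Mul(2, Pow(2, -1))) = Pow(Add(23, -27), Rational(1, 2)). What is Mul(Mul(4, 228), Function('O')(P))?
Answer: Add(Rational(-75696, 205), Mul(Rational(-8208, 205), I)) ≈ Add(-369.25, Mul(-40.039, I))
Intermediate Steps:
P = Add(-1, Mul(2, I)) (P = Add(-1, Pow(Add(23, -27), Rational(1, 2))) = Add(-1, Pow(-4, Rational(1, 2))) = Add(-1, Mul(2, I)) ≈ Add(-1.0000, Mul(2.0000, I)))
Function('O')(R) = Mul(Pow(Add(-63, R), -1), Add(27, R)) (Function('O')(R) = Mul(Add(27, R), Pow(Add(-63, R), -1)) = Mul(Pow(Add(-63, R), -1), Add(27, R)))
Mul(Mul(4, 228), Function('O')(P)) = Mul(Mul(4, 228), Mul(Pow(Add(-63, Add(-1, Mul(2, I))), -1), Add(27, Add(-1, Mul(2, I))))) = Mul(912, Mul(Pow(Add(-64, Mul(2, I)), -1), Add(26, Mul(2, I)))) = Mul(912, Mul(Mul(Rational(1, 4100), Add(-64, Mul(-2, I))), Add(26, Mul(2, I)))) = Mul(912, Mul(Rational(1, 4100), Add(-64, Mul(-2, I)), Add(26, Mul(2, I)))) = Mul(Rational(228, 1025), Add(-64, Mul(-2, I)), Add(26, Mul(2, I)))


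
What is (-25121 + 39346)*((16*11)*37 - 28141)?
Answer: -307672525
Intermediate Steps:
(-25121 + 39346)*((16*11)*37 - 28141) = 14225*(176*37 - 28141) = 14225*(6512 - 28141) = 14225*(-21629) = -307672525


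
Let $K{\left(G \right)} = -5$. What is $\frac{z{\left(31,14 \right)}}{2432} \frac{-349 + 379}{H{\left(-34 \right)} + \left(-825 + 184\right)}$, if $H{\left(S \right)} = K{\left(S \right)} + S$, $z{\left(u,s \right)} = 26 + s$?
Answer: $- \frac{15}{20672} \approx -0.00072562$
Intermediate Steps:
$H{\left(S \right)} = -5 + S$
$\frac{z{\left(31,14 \right)}}{2432} \frac{-349 + 379}{H{\left(-34 \right)} + \left(-825 + 184\right)} = \frac{26 + 14}{2432} \frac{-349 + 379}{\left(-5 - 34\right) + \left(-825 + 184\right)} = 40 \cdot \frac{1}{2432} \frac{30}{-39 - 641} = \frac{5 \frac{30}{-680}}{304} = \frac{5 \cdot 30 \left(- \frac{1}{680}\right)}{304} = \frac{5}{304} \left(- \frac{3}{68}\right) = - \frac{15}{20672}$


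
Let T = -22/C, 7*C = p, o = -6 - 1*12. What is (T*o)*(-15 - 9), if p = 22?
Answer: -3024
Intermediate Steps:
o = -18 (o = -6 - 12 = -18)
C = 22/7 (C = (⅐)*22 = 22/7 ≈ 3.1429)
T = -7 (T = -22/22/7 = -22*7/22 = -7)
(T*o)*(-15 - 9) = (-7*(-18))*(-15 - 9) = 126*(-24) = -3024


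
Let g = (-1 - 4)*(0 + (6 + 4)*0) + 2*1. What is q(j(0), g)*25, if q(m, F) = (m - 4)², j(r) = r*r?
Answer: 400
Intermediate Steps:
j(r) = r²
g = 2 (g = -5*(0 + 10*0) + 2 = -5*(0 + 0) + 2 = -5*0 + 2 = 0 + 2 = 2)
q(m, F) = (-4 + m)²
q(j(0), g)*25 = (-4 + 0²)²*25 = (-4 + 0)²*25 = (-4)²*25 = 16*25 = 400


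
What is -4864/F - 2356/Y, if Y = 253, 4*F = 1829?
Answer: -9231492/462737 ≈ -19.950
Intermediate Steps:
F = 1829/4 (F = (¼)*1829 = 1829/4 ≈ 457.25)
-4864/F - 2356/Y = -4864/1829/4 - 2356/253 = -4864*4/1829 - 2356*1/253 = -19456/1829 - 2356/253 = -9231492/462737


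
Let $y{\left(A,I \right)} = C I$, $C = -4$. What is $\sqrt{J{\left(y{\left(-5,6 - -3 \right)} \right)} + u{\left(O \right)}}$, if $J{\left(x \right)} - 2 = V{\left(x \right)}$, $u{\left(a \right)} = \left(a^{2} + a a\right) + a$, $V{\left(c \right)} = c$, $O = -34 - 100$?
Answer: $4 \sqrt{2234} \approx 189.06$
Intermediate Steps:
$O = -134$ ($O = -34 - 100 = -134$)
$u{\left(a \right)} = a + 2 a^{2}$ ($u{\left(a \right)} = \left(a^{2} + a^{2}\right) + a = 2 a^{2} + a = a + 2 a^{2}$)
$y{\left(A,I \right)} = - 4 I$
$J{\left(x \right)} = 2 + x$
$\sqrt{J{\left(y{\left(-5,6 - -3 \right)} \right)} + u{\left(O \right)}} = \sqrt{\left(2 - 4 \left(6 - -3\right)\right) - 134 \left(1 + 2 \left(-134\right)\right)} = \sqrt{\left(2 - 4 \left(6 + 3\right)\right) - 134 \left(1 - 268\right)} = \sqrt{\left(2 - 36\right) - -35778} = \sqrt{\left(2 - 36\right) + 35778} = \sqrt{-34 + 35778} = \sqrt{35744} = 4 \sqrt{2234}$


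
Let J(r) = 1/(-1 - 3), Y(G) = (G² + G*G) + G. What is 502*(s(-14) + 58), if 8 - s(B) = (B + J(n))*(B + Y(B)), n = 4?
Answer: 2637006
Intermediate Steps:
Y(G) = G + 2*G² (Y(G) = (G² + G²) + G = 2*G² + G = G + 2*G²)
J(r) = -¼ (J(r) = 1/(-4) = -¼)
s(B) = 8 - (-¼ + B)*(B + B*(1 + 2*B)) (s(B) = 8 - (B - ¼)*(B + B*(1 + 2*B)) = 8 - (-¼ + B)*(B + B*(1 + 2*B)))
502*(s(-14) + 58) = 502*((8 + (½)*(-14) - 2*(-14)³ - 3/2*(-14)²) + 58) = 502*((8 - 7 - 2*(-2744) - 3/2*196) + 58) = 502*((8 - 7 + 5488 - 294) + 58) = 502*(5195 + 58) = 502*5253 = 2637006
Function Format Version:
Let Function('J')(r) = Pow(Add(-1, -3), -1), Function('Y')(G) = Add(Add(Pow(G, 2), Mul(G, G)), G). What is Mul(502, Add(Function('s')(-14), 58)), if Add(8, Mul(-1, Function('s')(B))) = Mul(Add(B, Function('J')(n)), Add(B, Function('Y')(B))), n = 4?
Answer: 2637006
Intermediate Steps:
Function('Y')(G) = Add(G, Mul(2, Pow(G, 2))) (Function('Y')(G) = Add(Add(Pow(G, 2), Pow(G, 2)), G) = Add(Mul(2, Pow(G, 2)), G) = Add(G, Mul(2, Pow(G, 2))))
Function('J')(r) = Rational(-1, 4) (Function('J')(r) = Pow(-4, -1) = Rational(-1, 4))
Function('s')(B) = Add(8, Mul(-1, Add(Rational(-1, 4), B), Add(B, Mul(B, Add(1, Mul(2, B)))))) (Function('s')(B) = Add(8, Mul(-1, Mul(Add(B, Rational(-1, 4)), Add(B, Mul(B, Add(1, Mul(2, B))))))) = Add(8, Mul(-1, Mul(Add(Rational(-1, 4), B), Add(B, Mul(B, Add(1, Mul(2, B))))))) = Add(8, Mul(-1, Add(Rational(-1, 4), B), Add(B, Mul(B, Add(1, Mul(2, B)))))))
Mul(502, Add(Function('s')(-14), 58)) = Mul(502, Add(Add(8, Mul(Rational(1, 2), -14), Mul(-2, Pow(-14, 3)), Mul(Rational(-3, 2), Pow(-14, 2))), 58)) = Mul(502, Add(Add(8, -7, Mul(-2, -2744), Mul(Rational(-3, 2), 196)), 58)) = Mul(502, Add(Add(8, -7, 5488, -294), 58)) = Mul(502, Add(5195, 58)) = Mul(502, 5253) = 2637006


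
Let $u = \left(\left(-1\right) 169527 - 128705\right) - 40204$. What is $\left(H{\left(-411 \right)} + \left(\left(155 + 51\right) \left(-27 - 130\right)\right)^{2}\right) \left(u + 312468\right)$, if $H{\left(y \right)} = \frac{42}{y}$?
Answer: $- \frac{3721283995642272}{137} \approx -2.7163 \cdot 10^{13}$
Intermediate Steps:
$u = -338436$ ($u = \left(-169527 - 128705\right) - 40204 = -298232 - 40204 = -338436$)
$\left(H{\left(-411 \right)} + \left(\left(155 + 51\right) \left(-27 - 130\right)\right)^{2}\right) \left(u + 312468\right) = \left(\frac{42}{-411} + \left(\left(155 + 51\right) \left(-27 - 130\right)\right)^{2}\right) \left(-338436 + 312468\right) = \left(42 \left(- \frac{1}{411}\right) + \left(206 \left(-157\right)\right)^{2}\right) \left(-25968\right) = \left(- \frac{14}{137} + \left(-32342\right)^{2}\right) \left(-25968\right) = \left(- \frac{14}{137} + 1046004964\right) \left(-25968\right) = \frac{143302680054}{137} \left(-25968\right) = - \frac{3721283995642272}{137}$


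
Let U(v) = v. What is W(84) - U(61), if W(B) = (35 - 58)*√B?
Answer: -61 - 46*√21 ≈ -271.80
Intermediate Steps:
W(B) = -23*√B
W(84) - U(61) = -46*√21 - 1*61 = -46*√21 - 61 = -61 - 46*√21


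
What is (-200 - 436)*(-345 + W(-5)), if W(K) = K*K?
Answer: 203520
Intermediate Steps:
W(K) = K²
(-200 - 436)*(-345 + W(-5)) = (-200 - 436)*(-345 + (-5)²) = -636*(-345 + 25) = -636*(-320) = 203520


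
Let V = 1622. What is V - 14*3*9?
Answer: 1244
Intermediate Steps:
V - 14*3*9 = 1622 - 14*3*9 = 1622 - 42*9 = 1622 - 378 = 1244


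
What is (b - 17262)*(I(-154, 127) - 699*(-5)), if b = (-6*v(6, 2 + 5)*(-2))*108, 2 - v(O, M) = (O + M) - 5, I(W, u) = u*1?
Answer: -90687636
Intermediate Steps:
I(W, u) = u
v(O, M) = 7 - M - O (v(O, M) = 2 - ((O + M) - 5) = 2 - ((M + O) - 5) = 2 - (-5 + M + O) = 2 + (5 - M - O) = 7 - M - O)
b = -7776 (b = (-6*(7 - (2 + 5) - 1*6)*(-2))*108 = (-6*(7 - 1*7 - 6)*(-2))*108 = (-6*(7 - 7 - 6)*(-2))*108 = (-6*(-6)*(-2))*108 = (36*(-2))*108 = -72*108 = -7776)
(b - 17262)*(I(-154, 127) - 699*(-5)) = (-7776 - 17262)*(127 - 699*(-5)) = -25038*(127 + 3495) = -25038*3622 = -90687636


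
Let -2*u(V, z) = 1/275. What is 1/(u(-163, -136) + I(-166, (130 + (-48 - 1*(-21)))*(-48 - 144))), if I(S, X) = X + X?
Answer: -550/21753601 ≈ -2.5283e-5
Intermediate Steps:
u(V, z) = -1/550 (u(V, z) = -1/2/275 = -1/2*1/275 = -1/550)
I(S, X) = 2*X
1/(u(-163, -136) + I(-166, (130 + (-48 - 1*(-21)))*(-48 - 144))) = 1/(-1/550 + 2*((130 + (-48 - 1*(-21)))*(-48 - 144))) = 1/(-1/550 + 2*((130 + (-48 + 21))*(-192))) = 1/(-1/550 + 2*((130 - 27)*(-192))) = 1/(-1/550 + 2*(103*(-192))) = 1/(-1/550 + 2*(-19776)) = 1/(-1/550 - 39552) = 1/(-21753601/550) = -550/21753601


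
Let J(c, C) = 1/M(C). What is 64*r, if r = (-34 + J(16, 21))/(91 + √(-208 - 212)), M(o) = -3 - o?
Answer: -84968/3729 + 13072*I*√105/26103 ≈ -22.786 + 5.1315*I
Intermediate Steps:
J(c, C) = 1/(-3 - C)
r = -817/(24*(91 + 2*I*√105)) (r = (-34 - 1/(3 + 21))/(91 + √(-208 - 212)) = (-34 - 1/24)/(91 + √(-420)) = (-34 - 1*1/24)/(91 + 2*I*√105) = (-34 - 1/24)/(91 + 2*I*√105) = -817/(24*(91 + 2*I*√105)) ≈ -0.35603 + 0.08018*I)
64*r = 64*(-10621/29832 + 817*I*√105/104412) = -84968/3729 + 13072*I*√105/26103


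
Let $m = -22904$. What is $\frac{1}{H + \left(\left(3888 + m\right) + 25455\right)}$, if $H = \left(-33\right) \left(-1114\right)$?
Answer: $\frac{1}{43201} \approx 2.3148 \cdot 10^{-5}$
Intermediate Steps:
$H = 36762$
$\frac{1}{H + \left(\left(3888 + m\right) + 25455\right)} = \frac{1}{36762 + \left(\left(3888 - 22904\right) + 25455\right)} = \frac{1}{36762 + \left(-19016 + 25455\right)} = \frac{1}{36762 + 6439} = \frac{1}{43201}$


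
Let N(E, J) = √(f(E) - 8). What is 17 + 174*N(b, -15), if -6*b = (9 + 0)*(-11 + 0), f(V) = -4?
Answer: 17 + 348*I*√3 ≈ 17.0 + 602.75*I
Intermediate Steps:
b = 33/2 (b = -(9 + 0)*(-11 + 0)/6 = -3*(-11)/2 = -⅙*(-99) = 33/2 ≈ 16.500)
N(E, J) = 2*I*√3 (N(E, J) = √(-4 - 8) = √(-12) = 2*I*√3)
17 + 174*N(b, -15) = 17 + 174*(2*I*√3) = 17 + 348*I*√3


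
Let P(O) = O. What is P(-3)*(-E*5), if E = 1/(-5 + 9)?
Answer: 15/4 ≈ 3.7500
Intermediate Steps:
E = 1/4 ≈ 0.25000
P(-3)*(-E*5) = -3*(-1*1/4)*5 = -(-3)*5/4 = -3*(-5/4) = 15/4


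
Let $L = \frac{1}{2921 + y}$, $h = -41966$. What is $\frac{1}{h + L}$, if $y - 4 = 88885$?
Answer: $- \frac{91810}{3852898459} \approx -2.3829 \cdot 10^{-5}$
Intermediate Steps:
$y = 88889$ ($y = 4 + 88885 = 88889$)
$L = \frac{1}{91810}$ ($L = \frac{1}{2921 + 88889} = \frac{1}{91810} \approx 1.0892 \cdot 10^{-5}$)
$\frac{1}{h + L} = \frac{1}{-41966 + \frac{1}{91810}} = \frac{1}{- \frac{3852898459}{91810}} = - \frac{91810}{3852898459}$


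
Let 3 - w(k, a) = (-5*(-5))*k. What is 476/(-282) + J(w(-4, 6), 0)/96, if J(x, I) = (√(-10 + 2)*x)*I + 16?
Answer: -143/94 ≈ -1.5213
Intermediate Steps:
w(k, a) = 3 - 25*k (w(k, a) = 3 - (-5*(-5))*k = 3 - 25*k)
J(x, I) = 16 + 2*I*I*x*√2 (J(x, I) = (√(-8)*x)*I + 16 = ((2*I*√2)*x)*I + 16 = (2*I*x*√2)*I + 16 = 2*I*I*x*√2 + 16 = 16 + 2*I*I*x*√2)
476/(-282) + J(w(-4, 6), 0)/96 = 476/(-282) + (16 + 2*I*0*(3 - 25*(-4))*√2)/96 = 476*(-1/282) + (16 + 2*I*0*(3 + 100)*√2)*(1/96) = -238/141 + (16 + 2*I*0*103*√2)*(1/96) = -238/141 + (16 + 0)*(1/96) = -238/141 + 16*(1/96) = -238/141 + ⅙ = -143/94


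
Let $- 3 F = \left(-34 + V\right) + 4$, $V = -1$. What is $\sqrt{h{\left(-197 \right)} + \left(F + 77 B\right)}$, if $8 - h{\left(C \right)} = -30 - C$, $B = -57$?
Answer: $\frac{i \sqrt{40839}}{3} \approx 67.362 i$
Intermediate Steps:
$h{\left(C \right)} = 38 + C$ ($h{\left(C \right)} = 8 - \left(-30 - C\right) = 8 + \left(30 + C\right) = 38 + C$)
$F = \frac{31}{3}$ ($F = - \frac{\left(-34 - 1\right) + 4}{3} = - \frac{-35 + 4}{3} = \left(- \frac{1}{3}\right) \left(-31\right) = \frac{31}{3} \approx 10.333$)
$\sqrt{h{\left(-197 \right)} + \left(F + 77 B\right)} = \sqrt{\left(38 - 197\right) + \left(\frac{31}{3} + 77 \left(-57\right)\right)} = \sqrt{-159 + \left(\frac{31}{3} - 4389\right)} = \sqrt{-159 - \frac{13136}{3}} = \sqrt{- \frac{13613}{3}} = \frac{i \sqrt{40839}}{3}$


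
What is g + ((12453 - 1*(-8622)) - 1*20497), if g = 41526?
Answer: 42104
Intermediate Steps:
g + ((12453 - 1*(-8622)) - 1*20497) = 41526 + ((12453 - 1*(-8622)) - 1*20497) = 41526 + ((12453 + 8622) - 20497) = 41526 + (21075 - 20497) = 41526 + 578 = 42104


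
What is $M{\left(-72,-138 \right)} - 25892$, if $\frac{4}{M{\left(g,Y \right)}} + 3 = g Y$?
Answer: $- \frac{257185232}{9933} \approx -25892.0$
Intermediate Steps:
$M{\left(g,Y \right)} = \frac{4}{-3 + Y g}$ ($M{\left(g,Y \right)} = \frac{4}{-3 + g Y} = \frac{4}{-3 + Y g}$)
$M{\left(-72,-138 \right)} - 25892 = \frac{4}{-3 - -9936} - 25892 = \frac{4}{-3 + 9936} - 25892 = \frac{4}{9933} - 25892 = - \frac{257185232}{9933}$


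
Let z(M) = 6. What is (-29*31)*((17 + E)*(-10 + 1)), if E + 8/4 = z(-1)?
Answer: 169911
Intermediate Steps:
E = 4 (E = -2 + 6 = 4)
(-29*31)*((17 + E)*(-10 + 1)) = (-29*31)*((17 + 4)*(-10 + 1)) = -18879*(-9) = -899*(-189) = 169911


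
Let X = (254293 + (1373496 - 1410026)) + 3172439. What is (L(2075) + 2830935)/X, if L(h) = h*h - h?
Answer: 7134485/3390202 ≈ 2.1044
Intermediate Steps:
X = 3390202 (X = (254293 - 36530) + 3172439 = 217763 + 3172439 = 3390202)
L(h) = h² - h
(L(2075) + 2830935)/X = (2075*(-1 + 2075) + 2830935)/3390202 = (2075*2074 + 2830935)*(1/3390202) = (4303550 + 2830935)*(1/3390202) = 7134485*(1/3390202) = 7134485/3390202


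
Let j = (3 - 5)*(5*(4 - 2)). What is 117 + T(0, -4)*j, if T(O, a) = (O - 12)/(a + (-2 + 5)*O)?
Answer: 57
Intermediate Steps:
T(O, a) = (-12 + O)/(a + 3*O)
j = -20 (j = -10*2 = -2*10 = -20)
117 + T(0, -4)*j = 117 + ((-12 + 0)/(-4 + 3*0))*(-20) = 117 + (-12/(-4 + 0))*(-20) = 117 + (-12/(-4))*(-20) = 117 - ¼*(-12)*(-20) = 117 + 3*(-20) = 117 - 60 = 57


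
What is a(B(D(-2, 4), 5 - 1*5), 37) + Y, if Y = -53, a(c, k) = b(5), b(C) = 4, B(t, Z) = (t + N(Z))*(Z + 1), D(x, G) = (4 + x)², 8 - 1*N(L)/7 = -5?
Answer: -49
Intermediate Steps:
N(L) = 91 (N(L) = 56 - 7*(-5) = 56 + 35 = 91)
B(t, Z) = (1 + Z)*(91 + t) (B(t, Z) = (t + 91)*(Z + 1) = (91 + t)*(1 + Z) = (1 + Z)*(91 + t))
a(c, k) = 4
a(B(D(-2, 4), 5 - 1*5), 37) + Y = 4 - 53 = -49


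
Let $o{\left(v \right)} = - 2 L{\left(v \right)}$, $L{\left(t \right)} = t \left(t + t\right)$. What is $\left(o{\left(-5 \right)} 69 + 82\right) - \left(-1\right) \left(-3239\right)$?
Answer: $-10057$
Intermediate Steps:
$L{\left(t \right)} = 2 t^{2}$ ($L{\left(t \right)} = t 2 t = 2 t^{2}$)
$o{\left(v \right)} = - 4 v^{2}$ ($o{\left(v \right)} = - 2 \cdot 2 v^{2} = - 4 v^{2}$)
$\left(o{\left(-5 \right)} 69 + 82\right) - \left(-1\right) \left(-3239\right) = \left(- 4 \left(-5\right)^{2} \cdot 69 + 82\right) - \left(-1\right) \left(-3239\right) = \left(\left(-4\right) 25 \cdot 69 + 82\right) - 3239 = \left(\left(-100\right) 69 + 82\right) - 3239 = \left(-6900 + 82\right) - 3239 = -6818 - 3239 = -10057$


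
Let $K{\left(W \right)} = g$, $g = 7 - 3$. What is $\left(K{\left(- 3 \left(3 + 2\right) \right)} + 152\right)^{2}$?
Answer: $24336$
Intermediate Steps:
$g = 4$ ($g = 7 - 3 = 4$)
$K{\left(W \right)} = 4$
$\left(K{\left(- 3 \left(3 + 2\right) \right)} + 152\right)^{2} = \left(4 + 152\right)^{2} = 156^{2} = 24336$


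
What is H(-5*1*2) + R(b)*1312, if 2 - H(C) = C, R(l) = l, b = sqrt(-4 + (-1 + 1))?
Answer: 12 + 2624*I ≈ 12.0 + 2624.0*I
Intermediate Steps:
b = 2*I (b = sqrt(-4 + 0) = sqrt(-4) = 2*I ≈ 2.0*I)
H(C) = 2 - C
H(-5*1*2) + R(b)*1312 = (2 - (-5*1)*2) + (2*I)*1312 = (2 - (-5)*2) + 2624*I = (2 - 1*(-10)) + 2624*I = (2 + 10) + 2624*I = 12 + 2624*I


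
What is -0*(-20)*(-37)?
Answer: 0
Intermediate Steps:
-0*(-20)*(-37) = -125*0*(-37) = 0*(-37) = 0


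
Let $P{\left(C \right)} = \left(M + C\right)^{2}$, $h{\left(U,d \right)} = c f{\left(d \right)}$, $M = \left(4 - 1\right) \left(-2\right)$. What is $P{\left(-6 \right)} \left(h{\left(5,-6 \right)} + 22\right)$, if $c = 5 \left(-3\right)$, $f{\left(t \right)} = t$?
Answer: $16128$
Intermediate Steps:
$M = -6$ ($M = 3 \left(-2\right) = -6$)
$c = -15$
$h{\left(U,d \right)} = - 15 d$
$P{\left(C \right)} = \left(-6 + C\right)^{2}$
$P{\left(-6 \right)} \left(h{\left(5,-6 \right)} + 22\right) = \left(-6 - 6\right)^{2} \left(\left(-15\right) \left(-6\right) + 22\right) = \left(-12\right)^{2} \left(90 + 22\right) = 144 \cdot 112 = 16128$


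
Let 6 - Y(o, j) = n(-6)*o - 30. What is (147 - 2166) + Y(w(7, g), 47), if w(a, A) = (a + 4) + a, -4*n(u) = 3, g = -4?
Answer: -3939/2 ≈ -1969.5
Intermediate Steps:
n(u) = -3/4 (n(u) = -1/4*3 = -3/4)
w(a, A) = 4 + 2*a (w(a, A) = (4 + a) + a = 4 + 2*a)
Y(o, j) = 36 + 3*o/4 (Y(o, j) = 6 - (-3*o/4 - 30) = 6 - (-30 - 3*o/4) = 6 + (30 + 3*o/4) = 36 + 3*o/4)
(147 - 2166) + Y(w(7, g), 47) = (147 - 2166) + (36 + 3*(4 + 2*7)/4) = -2019 + (36 + 3*(4 + 14)/4) = -2019 + (36 + (3/4)*18) = -2019 + (36 + 27/2) = -2019 + 99/2 = -3939/2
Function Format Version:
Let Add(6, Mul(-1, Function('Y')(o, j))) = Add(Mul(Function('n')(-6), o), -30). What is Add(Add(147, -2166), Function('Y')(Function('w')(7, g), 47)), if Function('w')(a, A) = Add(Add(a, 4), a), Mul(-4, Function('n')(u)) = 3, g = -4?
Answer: Rational(-3939, 2) ≈ -1969.5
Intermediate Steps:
Function('n')(u) = Rational(-3, 4) (Function('n')(u) = Mul(Rational(-1, 4), 3) = Rational(-3, 4))
Function('w')(a, A) = Add(4, Mul(2, a)) (Function('w')(a, A) = Add(Add(4, a), a) = Add(4, Mul(2, a)))
Function('Y')(o, j) = Add(36, Mul(Rational(3, 4), o)) (Function('Y')(o, j) = Add(6, Mul(-1, Add(Mul(Rational(-3, 4), o), -30))) = Add(6, Mul(-1, Add(-30, Mul(Rational(-3, 4), o)))) = Add(6, Add(30, Mul(Rational(3, 4), o))) = Add(36, Mul(Rational(3, 4), o)))
Add(Add(147, -2166), Function('Y')(Function('w')(7, g), 47)) = Add(Add(147, -2166), Add(36, Mul(Rational(3, 4), Add(4, Mul(2, 7))))) = Add(-2019, Add(36, Mul(Rational(3, 4), Add(4, 14)))) = Add(-2019, Add(36, Mul(Rational(3, 4), 18))) = Add(-2019, Add(36, Rational(27, 2))) = Add(-2019, Rational(99, 2)) = Rational(-3939, 2)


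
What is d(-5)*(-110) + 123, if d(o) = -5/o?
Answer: 13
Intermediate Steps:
d(-5)*(-110) + 123 = -5/(-5)*(-110) + 123 = -5*(-⅕)*(-110) + 123 = 1*(-110) + 123 = -110 + 123 = 13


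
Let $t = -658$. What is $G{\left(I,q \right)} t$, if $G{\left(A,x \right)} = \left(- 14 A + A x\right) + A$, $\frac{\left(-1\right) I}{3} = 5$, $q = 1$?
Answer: $-118440$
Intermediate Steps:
$I = -15$ ($I = \left(-3\right) 5 = -15$)
$G{\left(A,x \right)} = - 13 A + A x$
$G{\left(I,q \right)} t = - 15 \left(-13 + 1\right) \left(-658\right) = \left(-15\right) \left(-12\right) \left(-658\right) = 180 \left(-658\right) = -118440$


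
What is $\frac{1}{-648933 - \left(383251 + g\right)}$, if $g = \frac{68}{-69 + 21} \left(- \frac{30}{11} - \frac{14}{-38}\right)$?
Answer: $- \frac{2508}{2588725853} \approx -9.6882 \cdot 10^{-7}$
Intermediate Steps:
$g = \frac{8381}{2508}$ ($g = \frac{68}{-48} \left(\left(-30\right) \frac{1}{11} - - \frac{7}{19}\right) = 68 \left(- \frac{1}{48}\right) \left(- \frac{30}{11} + \frac{7}{19}\right) = \left(- \frac{17}{12}\right) \left(- \frac{493}{209}\right) = \frac{8381}{2508} \approx 3.3417$)
$\frac{1}{-648933 - \left(383251 + g\right)} = \frac{1}{-648933 - \frac{961201889}{2508}} = \frac{1}{- \frac{2588725853}{2508}} = - \frac{2508}{2588725853}$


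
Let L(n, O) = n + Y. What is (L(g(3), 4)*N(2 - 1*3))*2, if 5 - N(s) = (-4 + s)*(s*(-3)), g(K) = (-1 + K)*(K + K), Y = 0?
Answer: 480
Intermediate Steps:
g(K) = 2*K*(-1 + K) (g(K) = (-1 + K)*(2*K) = 2*K*(-1 + K))
L(n, O) = n (L(n, O) = n + 0 = n)
N(s) = 5 + 3*s*(-4 + s) (N(s) = 5 - (-4 + s)*s*(-3) = 5 - (-4 + s)*(-3*s) = 5 - (-3)*s*(-4 + s) = 5 + 3*s*(-4 + s))
(L(g(3), 4)*N(2 - 1*3))*2 = ((2*3*(-1 + 3))*(5 - 12*(2 - 1*3) + 3*(2 - 1*3)²))*2 = ((2*3*2)*(5 - 12*(2 - 3) + 3*(2 - 3)²))*2 = (12*(5 - 12*(-1) + 3*(-1)²))*2 = (12*(5 + 12 + 3*1))*2 = (12*(5 + 12 + 3))*2 = (12*20)*2 = 240*2 = 480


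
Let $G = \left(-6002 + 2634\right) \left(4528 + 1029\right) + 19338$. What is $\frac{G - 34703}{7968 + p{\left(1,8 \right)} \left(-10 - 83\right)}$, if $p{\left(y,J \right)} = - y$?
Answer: $- \frac{18731341}{8061} \approx -2323.7$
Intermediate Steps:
$G = -18696638$ ($G = \left(-3368\right) 5557 + 19338 = -18715976 + 19338 = -18696638$)
$\frac{G - 34703}{7968 + p{\left(1,8 \right)} \left(-10 - 83\right)} = \frac{-18696638 - 34703}{7968 + \left(-1\right) 1 \left(-10 - 83\right)} = - \frac{18731341}{7968 - -93} = - \frac{18731341}{7968 + 93} = - \frac{18731341}{8061}$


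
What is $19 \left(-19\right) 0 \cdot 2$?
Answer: $0$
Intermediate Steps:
$19 \left(-19\right) 0 \cdot 2 = \left(-361\right) 0 \cdot 2 = 0 \cdot 2 = 0$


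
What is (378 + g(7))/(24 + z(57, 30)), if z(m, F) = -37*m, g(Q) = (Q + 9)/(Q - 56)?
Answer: -18506/102165 ≈ -0.18114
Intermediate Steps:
g(Q) = (9 + Q)/(-56 + Q)
(378 + g(7))/(24 + z(57, 30)) = (378 + (9 + 7)/(-56 + 7))/(24 - 37*57) = (378 + 16/(-49))/(24 - 2109) = (378 - 1/49*16)/(-2085) = (378 - 16/49)*(-1/2085) = (18506/49)*(-1/2085) = -18506/102165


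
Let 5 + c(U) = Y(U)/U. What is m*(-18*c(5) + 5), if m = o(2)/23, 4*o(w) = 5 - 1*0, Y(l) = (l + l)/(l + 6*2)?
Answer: 7895/1564 ≈ 5.0480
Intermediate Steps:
Y(l) = 2*l/(12 + l) (Y(l) = (2*l)/(l + 12) = (2*l)/(12 + l) = 2*l/(12 + l))
o(w) = 5/4 (o(w) = (5 - 1*0)/4 = (5 + 0)/4 = (¼)*5 = 5/4)
c(U) = -5 + 2/(12 + U) (c(U) = -5 + (2*U/(12 + U))/U = -5 + 2/(12 + U))
m = 5/92 (m = (5/4)/23 = (5/4)*(1/23) = 5/92 ≈ 0.054348)
m*(-18*c(5) + 5) = 5*(-18*(-58 - 5*5)/(12 + 5) + 5)/92 = 5*(-18*(-58 - 25)/17 + 5)/92 = 5*(-18*(-83)/17 + 5)/92 = 5*(-18*(-83/17) + 5)/92 = 5*(1494/17 + 5)/92 = (5/92)*(1579/17) = 7895/1564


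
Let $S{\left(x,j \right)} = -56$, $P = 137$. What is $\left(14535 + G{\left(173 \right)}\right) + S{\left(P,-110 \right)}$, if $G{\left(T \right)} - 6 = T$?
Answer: $14658$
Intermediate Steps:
$G{\left(T \right)} = 6 + T$
$\left(14535 + G{\left(173 \right)}\right) + S{\left(P,-110 \right)} = \left(14535 + \left(6 + 173\right)\right) - 56 = \left(14535 + 179\right) - 56 = 14714 - 56 = 14658$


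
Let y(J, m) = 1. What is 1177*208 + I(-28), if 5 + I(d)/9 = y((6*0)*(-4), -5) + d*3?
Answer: 244024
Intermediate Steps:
I(d) = -36 + 27*d (I(d) = -45 + 9*(1 + d*3) = -45 + 9*(1 + 3*d) = -45 + (9 + 27*d) = -36 + 27*d)
1177*208 + I(-28) = 1177*208 + (-36 + 27*(-28)) = 244816 + (-36 - 756) = 244816 - 792 = 244024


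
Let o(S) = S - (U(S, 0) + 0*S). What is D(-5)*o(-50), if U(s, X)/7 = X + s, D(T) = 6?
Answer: 1800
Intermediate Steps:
U(s, X) = 7*X + 7*s (U(s, X) = 7*(X + s) = 7*X + 7*s)
o(S) = -6*S (o(S) = S - ((7*0 + 7*S) + 0*S) = S - ((0 + 7*S) + 0) = S - (7*S + 0) = S - 7*S = -6*S)
D(-5)*o(-50) = 6*(-6*(-50)) = 6*300 = 1800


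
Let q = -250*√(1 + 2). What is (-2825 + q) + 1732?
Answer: -1093 - 250*√3 ≈ -1526.0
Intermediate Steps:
q = -250*√3 ≈ -433.01
(-2825 + q) + 1732 = (-2825 - 250*√3) + 1732 = -1093 - 250*√3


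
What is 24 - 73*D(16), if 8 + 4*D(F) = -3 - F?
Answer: 2067/4 ≈ 516.75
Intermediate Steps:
D(F) = -11/4 - F/4 (D(F) = -2 + (-3 - F)/4 = -2 + (-¾ - F/4) = -11/4 - F/4)
24 - 73*D(16) = 24 - 73*(-11/4 - ¼*16) = 24 - 73*(-11/4 - 4) = 24 - 73*(-27/4) = 24 + 1971/4 = 2067/4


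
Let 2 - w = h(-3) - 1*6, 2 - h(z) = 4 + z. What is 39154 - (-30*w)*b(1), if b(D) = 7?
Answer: 40624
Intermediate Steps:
h(z) = -2 - z (h(z) = 2 - (4 + z) = 2 + (-4 - z) = -2 - z)
w = 7 (w = 2 - ((-2 - 1*(-3)) - 1*6) = 2 - ((-2 + 3) - 6) = 2 - (1 - 6) = 2 - 1*(-5) = 2 + 5 = 7)
39154 - (-30*w)*b(1) = 39154 - (-30*7)*7 = 39154 - (-210)*7 = 39154 - 1*(-1470) = 39154 + 1470 = 40624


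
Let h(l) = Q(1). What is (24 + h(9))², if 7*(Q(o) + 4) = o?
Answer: 19881/49 ≈ 405.73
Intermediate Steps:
Q(o) = -4 + o/7
h(l) = -27/7 (h(l) = -4 + (⅐)*1 = -4 + ⅐ = -27/7)
(24 + h(9))² = (24 - 27/7)² = (141/7)² = 19881/49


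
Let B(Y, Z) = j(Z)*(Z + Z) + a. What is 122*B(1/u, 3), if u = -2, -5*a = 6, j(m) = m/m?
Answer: 2928/5 ≈ 585.60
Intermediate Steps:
j(m) = 1
a = -6/5 (a = -⅕*6 = -6/5 ≈ -1.2000)
B(Y, Z) = -6/5 + 2*Z (B(Y, Z) = 1*(Z + Z) - 6/5 = 1*(2*Z) - 6/5 = 2*Z - 6/5 = -6/5 + 2*Z)
122*B(1/u, 3) = 122*(-6/5 + 2*3) = 122*(-6/5 + 6) = 122*(24/5) = 2928/5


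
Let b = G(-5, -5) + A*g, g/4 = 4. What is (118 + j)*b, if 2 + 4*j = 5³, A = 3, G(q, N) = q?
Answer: 25585/4 ≈ 6396.3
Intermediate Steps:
g = 16 (g = 4*4 = 16)
j = 123/4 (j = -½ + (¼)*5³ = -½ + (¼)*125 = -½ + 125/4 = 123/4 ≈ 30.750)
b = 43 (b = -5 + 3*16 = -5 + 48 = 43)
(118 + j)*b = (118 + 123/4)*43 = (595/4)*43 = 25585/4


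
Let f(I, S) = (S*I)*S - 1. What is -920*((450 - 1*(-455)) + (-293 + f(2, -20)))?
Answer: -1298120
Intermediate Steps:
f(I, S) = -1 + I*S² (f(I, S) = (I*S)*S - 1 = I*S² - 1 = -1 + I*S²)
-920*((450 - 1*(-455)) + (-293 + f(2, -20))) = -920*((450 - 1*(-455)) + (-293 + (-1 + 2*(-20)²))) = -920*((450 + 455) + (-293 + (-1 + 2*400))) = -920*(905 + (-293 + (-1 + 800))) = -920*(905 + (-293 + 799)) = -920*(905 + 506) = -920*1411 = -1298120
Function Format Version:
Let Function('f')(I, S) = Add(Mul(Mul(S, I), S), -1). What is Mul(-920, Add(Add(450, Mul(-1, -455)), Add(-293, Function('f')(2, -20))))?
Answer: -1298120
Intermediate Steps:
Function('f')(I, S) = Add(-1, Mul(I, Pow(S, 2))) (Function('f')(I, S) = Add(Mul(Mul(I, S), S), -1) = Add(Mul(I, Pow(S, 2)), -1) = Add(-1, Mul(I, Pow(S, 2))))
Mul(-920, Add(Add(450, Mul(-1, -455)), Add(-293, Function('f')(2, -20)))) = Mul(-920, Add(Add(450, Mul(-1, -455)), Add(-293, Add(-1, Mul(2, Pow(-20, 2)))))) = Mul(-920, Add(Add(450, 455), Add(-293, Add(-1, Mul(2, 400))))) = Mul(-920, Add(905, Add(-293, Add(-1, 800)))) = Mul(-920, Add(905, Add(-293, 799))) = Mul(-920, Add(905, 506)) = Mul(-920, 1411) = -1298120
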